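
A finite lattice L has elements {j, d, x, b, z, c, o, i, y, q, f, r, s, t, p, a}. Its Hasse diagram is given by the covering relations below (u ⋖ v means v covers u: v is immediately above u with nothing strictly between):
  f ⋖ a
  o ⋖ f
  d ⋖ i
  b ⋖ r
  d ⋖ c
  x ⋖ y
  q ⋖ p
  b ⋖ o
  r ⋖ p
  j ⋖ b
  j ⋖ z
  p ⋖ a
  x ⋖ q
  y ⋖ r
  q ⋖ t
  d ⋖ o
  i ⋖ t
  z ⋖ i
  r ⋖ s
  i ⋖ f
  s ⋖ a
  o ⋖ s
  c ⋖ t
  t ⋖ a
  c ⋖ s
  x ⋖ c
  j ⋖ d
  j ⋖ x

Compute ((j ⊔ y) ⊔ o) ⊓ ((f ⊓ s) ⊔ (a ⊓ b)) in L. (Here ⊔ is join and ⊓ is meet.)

j ∨ y = y
y ∨ o = s
f ∧ s = o
a ∧ b = b
o ∨ b = o
s ∧ o = o

o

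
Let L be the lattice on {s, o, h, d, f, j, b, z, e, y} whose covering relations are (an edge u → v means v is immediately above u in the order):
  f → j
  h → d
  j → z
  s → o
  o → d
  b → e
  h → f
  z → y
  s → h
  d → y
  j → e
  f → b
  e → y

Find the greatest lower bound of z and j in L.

j

Common lower bounds of {z, j}: f, h, j, s.
The greatest among these is j.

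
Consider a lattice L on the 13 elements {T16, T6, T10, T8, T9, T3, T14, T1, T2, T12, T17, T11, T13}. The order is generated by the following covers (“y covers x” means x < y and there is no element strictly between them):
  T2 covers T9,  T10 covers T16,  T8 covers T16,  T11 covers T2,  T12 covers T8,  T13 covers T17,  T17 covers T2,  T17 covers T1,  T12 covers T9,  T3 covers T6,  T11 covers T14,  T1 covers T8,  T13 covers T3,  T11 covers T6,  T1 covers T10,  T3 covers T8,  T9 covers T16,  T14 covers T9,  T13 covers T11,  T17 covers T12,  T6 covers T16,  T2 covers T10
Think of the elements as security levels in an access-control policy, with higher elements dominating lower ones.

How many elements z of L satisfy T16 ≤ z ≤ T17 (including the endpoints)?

8

The interval [T16, T17] = {T1, T10, T12, T16, T17, T2, T8, T9}, which has 8 elements.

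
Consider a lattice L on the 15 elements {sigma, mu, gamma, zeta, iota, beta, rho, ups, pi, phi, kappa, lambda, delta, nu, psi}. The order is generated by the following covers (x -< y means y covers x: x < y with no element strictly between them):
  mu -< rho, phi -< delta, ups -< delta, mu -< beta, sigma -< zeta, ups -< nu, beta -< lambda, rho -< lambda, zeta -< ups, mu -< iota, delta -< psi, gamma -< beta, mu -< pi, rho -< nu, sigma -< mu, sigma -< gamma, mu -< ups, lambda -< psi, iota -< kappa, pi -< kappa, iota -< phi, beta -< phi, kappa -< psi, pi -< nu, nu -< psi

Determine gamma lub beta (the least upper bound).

beta

Common upper bounds of {gamma, beta}: beta, delta, lambda, phi, psi.
The least among these is beta.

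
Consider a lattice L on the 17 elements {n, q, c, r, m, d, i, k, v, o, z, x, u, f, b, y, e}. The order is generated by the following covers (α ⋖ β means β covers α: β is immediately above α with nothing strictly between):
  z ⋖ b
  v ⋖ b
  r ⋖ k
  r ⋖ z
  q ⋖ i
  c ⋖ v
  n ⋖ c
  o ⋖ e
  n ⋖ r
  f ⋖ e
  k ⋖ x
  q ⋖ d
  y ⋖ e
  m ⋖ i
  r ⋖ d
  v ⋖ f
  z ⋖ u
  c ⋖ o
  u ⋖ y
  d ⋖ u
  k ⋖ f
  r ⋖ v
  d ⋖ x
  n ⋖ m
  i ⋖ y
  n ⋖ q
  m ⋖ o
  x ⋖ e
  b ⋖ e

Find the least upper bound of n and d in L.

d

Common upper bounds of {n, d}: d, e, u, x, y.
The least among these is d.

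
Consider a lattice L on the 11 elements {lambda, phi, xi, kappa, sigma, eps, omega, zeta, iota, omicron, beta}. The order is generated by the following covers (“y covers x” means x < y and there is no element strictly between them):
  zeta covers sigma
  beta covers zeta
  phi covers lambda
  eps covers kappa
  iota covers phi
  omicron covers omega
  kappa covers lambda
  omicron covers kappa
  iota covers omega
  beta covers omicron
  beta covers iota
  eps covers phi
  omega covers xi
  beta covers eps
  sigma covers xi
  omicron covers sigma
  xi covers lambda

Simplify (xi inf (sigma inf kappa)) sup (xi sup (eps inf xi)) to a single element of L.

sigma ∧ kappa = lambda
xi ∧ lambda = lambda
eps ∧ xi = lambda
xi ∨ lambda = xi
lambda ∨ xi = xi

xi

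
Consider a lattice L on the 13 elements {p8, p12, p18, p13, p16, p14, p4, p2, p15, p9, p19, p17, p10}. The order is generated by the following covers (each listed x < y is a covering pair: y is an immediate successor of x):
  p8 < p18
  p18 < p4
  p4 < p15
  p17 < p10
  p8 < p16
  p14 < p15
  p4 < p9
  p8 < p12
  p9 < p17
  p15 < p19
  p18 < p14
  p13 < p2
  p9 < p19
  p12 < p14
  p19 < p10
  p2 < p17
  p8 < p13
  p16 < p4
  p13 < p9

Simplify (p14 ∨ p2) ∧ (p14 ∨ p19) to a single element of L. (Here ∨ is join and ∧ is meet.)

p19

p14 ∨ p2 = p10
p14 ∨ p19 = p19
p10 ∧ p19 = p19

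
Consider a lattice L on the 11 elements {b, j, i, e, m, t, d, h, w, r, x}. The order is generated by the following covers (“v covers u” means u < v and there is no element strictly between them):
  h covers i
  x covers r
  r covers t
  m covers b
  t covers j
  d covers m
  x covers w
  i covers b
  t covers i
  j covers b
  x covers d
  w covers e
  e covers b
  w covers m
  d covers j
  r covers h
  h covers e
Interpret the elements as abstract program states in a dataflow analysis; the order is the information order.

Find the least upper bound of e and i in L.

h

Common upper bounds of {e, i}: h, r, x.
The least among these is h.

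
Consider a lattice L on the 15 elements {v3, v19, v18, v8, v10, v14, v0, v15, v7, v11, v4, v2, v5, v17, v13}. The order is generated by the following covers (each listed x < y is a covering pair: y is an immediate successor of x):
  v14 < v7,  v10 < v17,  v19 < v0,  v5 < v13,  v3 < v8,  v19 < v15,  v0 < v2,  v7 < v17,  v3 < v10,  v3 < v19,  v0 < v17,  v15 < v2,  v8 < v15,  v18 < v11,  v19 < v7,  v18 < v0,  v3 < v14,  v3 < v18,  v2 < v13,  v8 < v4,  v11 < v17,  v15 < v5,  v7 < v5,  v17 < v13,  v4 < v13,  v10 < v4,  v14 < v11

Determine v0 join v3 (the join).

v0

Common upper bounds of {v0, v3}: v0, v13, v17, v2.
The least among these is v0.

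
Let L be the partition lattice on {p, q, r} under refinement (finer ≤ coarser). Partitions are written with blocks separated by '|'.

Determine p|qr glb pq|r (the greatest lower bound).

The meet (common refinement) of p|qr and pq|r intersects blocks pairwise, giving p|q|r.

p|q|r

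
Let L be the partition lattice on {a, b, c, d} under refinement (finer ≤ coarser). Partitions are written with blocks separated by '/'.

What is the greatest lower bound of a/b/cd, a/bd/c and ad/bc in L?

The meet (common refinement) of a/b/cd, a/bd/c, ad/bc intersects blocks pairwise, giving a/b/c/d.

a/b/c/d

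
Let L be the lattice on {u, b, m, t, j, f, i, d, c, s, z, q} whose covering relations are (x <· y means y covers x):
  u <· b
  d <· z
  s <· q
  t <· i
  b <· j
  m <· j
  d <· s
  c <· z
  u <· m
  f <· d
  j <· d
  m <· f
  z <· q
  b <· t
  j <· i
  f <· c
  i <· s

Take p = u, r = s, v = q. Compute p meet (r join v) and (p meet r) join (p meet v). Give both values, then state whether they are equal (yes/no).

u; u; yes

r join v = q, so p meet (r join v) = u meet q = u.
p meet r = u and p meet v = u, so (p meet r) join (p meet v) = u join u = u.
Equal: yes.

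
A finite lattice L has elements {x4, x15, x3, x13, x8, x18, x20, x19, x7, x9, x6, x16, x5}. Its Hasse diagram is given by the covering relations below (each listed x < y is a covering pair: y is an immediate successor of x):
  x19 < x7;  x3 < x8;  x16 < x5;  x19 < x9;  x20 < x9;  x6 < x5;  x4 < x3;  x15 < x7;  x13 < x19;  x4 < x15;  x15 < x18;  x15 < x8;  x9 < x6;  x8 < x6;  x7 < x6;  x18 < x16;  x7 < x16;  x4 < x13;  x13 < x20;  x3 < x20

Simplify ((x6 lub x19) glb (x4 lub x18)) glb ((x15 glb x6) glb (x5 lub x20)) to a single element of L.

x6 ∨ x19 = x6
x4 ∨ x18 = x18
x6 ∧ x18 = x15
x15 ∧ x6 = x15
x5 ∨ x20 = x5
x15 ∧ x5 = x15
x15 ∧ x15 = x15

x15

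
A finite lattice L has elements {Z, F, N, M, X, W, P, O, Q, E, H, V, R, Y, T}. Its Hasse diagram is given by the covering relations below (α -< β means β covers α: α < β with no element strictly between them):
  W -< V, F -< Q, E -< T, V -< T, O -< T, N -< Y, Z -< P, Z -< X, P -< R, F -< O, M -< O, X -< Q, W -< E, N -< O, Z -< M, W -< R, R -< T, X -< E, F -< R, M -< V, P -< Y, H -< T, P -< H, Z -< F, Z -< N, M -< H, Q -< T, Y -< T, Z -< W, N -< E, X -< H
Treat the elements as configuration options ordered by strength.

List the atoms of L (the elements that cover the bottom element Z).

The atoms are exactly the elements that cover Z: F, M, N, P, W, X.

F, M, N, P, W, X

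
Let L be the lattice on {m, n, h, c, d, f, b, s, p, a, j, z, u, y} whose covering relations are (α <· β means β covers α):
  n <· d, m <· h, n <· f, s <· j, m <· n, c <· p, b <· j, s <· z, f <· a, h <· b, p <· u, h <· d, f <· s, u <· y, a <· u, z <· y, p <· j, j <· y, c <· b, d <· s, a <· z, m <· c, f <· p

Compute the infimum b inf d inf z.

Common lower bounds of {b, d, z}: h, m.
The greatest among these is h.

h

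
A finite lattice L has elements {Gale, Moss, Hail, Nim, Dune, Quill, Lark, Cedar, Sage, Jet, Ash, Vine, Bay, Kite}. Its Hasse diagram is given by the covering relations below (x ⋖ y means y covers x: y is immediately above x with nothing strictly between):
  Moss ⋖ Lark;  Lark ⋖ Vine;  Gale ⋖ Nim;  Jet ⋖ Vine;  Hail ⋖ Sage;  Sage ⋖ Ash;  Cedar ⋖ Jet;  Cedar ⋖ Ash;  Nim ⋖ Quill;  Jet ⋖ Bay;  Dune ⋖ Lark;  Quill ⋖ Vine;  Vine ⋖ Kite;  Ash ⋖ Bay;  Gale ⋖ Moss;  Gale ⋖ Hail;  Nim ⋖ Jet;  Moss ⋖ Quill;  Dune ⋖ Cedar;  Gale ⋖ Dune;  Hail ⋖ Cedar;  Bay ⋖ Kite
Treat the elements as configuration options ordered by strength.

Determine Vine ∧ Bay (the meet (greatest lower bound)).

Common lower bounds of {Vine, Bay}: Cedar, Dune, Gale, Hail, Jet, Nim.
The greatest among these is Jet.

Jet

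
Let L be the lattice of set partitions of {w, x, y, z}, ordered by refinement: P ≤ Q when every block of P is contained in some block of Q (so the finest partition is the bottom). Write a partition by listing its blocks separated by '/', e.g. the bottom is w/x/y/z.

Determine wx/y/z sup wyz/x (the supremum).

The join of wx/y/z and wyz/x merges any blocks that overlap across the partitions, giving wxyz.

wxyz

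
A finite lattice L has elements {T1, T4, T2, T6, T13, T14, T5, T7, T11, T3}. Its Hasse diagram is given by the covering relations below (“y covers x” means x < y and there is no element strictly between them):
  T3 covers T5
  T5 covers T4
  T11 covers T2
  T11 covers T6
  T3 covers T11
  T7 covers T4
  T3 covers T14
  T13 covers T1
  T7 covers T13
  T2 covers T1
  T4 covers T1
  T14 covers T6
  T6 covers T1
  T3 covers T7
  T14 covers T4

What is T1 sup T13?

T13

Common upper bounds of {T1, T13}: T13, T3, T7.
The least among these is T13.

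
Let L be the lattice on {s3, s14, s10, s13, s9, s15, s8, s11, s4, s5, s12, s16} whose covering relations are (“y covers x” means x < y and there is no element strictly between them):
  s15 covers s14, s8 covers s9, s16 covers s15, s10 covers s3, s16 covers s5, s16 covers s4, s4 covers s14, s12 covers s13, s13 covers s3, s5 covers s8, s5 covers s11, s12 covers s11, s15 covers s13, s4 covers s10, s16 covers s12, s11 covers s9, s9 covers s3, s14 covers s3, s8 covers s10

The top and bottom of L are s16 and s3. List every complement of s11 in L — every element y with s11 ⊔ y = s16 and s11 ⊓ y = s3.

Need y with s11 ∨ y = s16 and s11 ∧ y = s3.
Checking each element gives: s14, s15, s4.

s14, s15, s4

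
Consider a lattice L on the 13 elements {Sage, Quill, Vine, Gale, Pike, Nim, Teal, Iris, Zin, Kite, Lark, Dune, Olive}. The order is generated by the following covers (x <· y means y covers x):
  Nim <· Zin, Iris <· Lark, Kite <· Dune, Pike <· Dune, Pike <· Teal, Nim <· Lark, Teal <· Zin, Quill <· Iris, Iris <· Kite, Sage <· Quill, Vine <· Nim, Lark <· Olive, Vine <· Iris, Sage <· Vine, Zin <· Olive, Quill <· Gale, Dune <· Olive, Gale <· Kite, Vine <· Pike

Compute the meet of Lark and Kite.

Common lower bounds of {Lark, Kite}: Iris, Quill, Sage, Vine.
The greatest among these is Iris.

Iris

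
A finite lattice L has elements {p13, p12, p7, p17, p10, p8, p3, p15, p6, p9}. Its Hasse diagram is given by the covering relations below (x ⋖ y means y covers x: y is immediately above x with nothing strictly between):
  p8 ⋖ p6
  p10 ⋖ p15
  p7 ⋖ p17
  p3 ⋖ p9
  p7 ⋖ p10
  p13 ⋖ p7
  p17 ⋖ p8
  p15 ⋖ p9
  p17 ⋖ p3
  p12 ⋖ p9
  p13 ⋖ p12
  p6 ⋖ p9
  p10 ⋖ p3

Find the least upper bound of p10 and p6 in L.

Common upper bounds of {p10, p6}: p9.
The least among these is p9.

p9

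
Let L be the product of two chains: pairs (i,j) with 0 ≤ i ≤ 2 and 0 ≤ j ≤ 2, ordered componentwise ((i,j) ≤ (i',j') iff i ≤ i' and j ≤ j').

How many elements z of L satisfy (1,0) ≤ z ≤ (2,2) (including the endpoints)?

6

The interval [(1,0), (2,2)] = {(1,0), (1,1), (1,2), (2,0), (2,1), (2,2)}, which has 6 elements.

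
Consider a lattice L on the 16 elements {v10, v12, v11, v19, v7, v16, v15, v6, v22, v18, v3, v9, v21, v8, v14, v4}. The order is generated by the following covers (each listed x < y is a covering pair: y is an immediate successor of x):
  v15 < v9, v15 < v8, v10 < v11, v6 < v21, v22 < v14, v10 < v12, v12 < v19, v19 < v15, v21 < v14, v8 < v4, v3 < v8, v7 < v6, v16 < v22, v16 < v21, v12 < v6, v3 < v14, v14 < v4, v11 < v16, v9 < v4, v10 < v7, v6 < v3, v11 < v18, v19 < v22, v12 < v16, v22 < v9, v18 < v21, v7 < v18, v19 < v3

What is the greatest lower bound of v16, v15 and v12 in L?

v12

Common lower bounds of {v16, v15, v12}: v10, v12.
The greatest among these is v12.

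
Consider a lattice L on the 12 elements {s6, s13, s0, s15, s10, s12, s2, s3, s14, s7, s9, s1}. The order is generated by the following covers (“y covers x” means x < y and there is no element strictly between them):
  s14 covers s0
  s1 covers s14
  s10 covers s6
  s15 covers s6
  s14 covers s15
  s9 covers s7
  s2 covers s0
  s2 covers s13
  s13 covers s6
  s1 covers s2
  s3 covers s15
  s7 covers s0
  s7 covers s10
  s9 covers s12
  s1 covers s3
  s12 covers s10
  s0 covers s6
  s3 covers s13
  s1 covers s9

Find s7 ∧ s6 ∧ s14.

Common lower bounds of {s7, s6, s14}: s6.
The greatest among these is s6.

s6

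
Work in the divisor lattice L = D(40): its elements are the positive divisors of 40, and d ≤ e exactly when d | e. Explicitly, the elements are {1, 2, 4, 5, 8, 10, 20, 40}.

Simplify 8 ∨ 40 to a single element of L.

8 ∨ 40 = 40

40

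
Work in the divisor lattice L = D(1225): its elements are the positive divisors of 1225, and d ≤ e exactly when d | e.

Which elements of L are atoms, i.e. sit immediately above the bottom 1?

The atoms are exactly the elements that cover 1: 5, 7.

5, 7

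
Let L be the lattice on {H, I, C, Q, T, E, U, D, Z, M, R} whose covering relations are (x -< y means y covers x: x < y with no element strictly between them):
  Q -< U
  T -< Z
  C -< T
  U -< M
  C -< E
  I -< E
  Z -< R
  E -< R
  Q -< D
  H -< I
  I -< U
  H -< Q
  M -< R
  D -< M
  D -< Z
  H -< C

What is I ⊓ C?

Common lower bounds of {I, C}: H.
The greatest among these is H.

H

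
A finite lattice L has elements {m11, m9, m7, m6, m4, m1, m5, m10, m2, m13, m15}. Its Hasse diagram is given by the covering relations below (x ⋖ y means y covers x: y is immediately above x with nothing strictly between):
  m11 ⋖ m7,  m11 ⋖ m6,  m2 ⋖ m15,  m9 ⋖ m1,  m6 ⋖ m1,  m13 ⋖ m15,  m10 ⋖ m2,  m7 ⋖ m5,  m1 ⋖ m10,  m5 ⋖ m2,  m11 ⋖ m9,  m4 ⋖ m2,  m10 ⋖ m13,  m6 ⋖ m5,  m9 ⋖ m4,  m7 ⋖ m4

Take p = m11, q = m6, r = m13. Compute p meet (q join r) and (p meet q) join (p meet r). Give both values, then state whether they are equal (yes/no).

m11; m11; yes

q join r = m13, so p meet (q join r) = m11 meet m13 = m11.
p meet q = m11 and p meet r = m11, so (p meet q) join (p meet r) = m11 join m11 = m11.
Equal: yes.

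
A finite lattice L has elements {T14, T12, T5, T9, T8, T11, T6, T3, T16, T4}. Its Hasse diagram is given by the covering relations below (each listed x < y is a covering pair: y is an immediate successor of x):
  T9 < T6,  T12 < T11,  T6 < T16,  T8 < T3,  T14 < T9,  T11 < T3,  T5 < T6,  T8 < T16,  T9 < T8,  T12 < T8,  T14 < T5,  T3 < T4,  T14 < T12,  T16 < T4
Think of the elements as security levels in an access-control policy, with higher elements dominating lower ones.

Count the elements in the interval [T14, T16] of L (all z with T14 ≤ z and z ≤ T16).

The interval [T14, T16] = {T12, T14, T16, T5, T6, T8, T9}, which has 7 elements.

7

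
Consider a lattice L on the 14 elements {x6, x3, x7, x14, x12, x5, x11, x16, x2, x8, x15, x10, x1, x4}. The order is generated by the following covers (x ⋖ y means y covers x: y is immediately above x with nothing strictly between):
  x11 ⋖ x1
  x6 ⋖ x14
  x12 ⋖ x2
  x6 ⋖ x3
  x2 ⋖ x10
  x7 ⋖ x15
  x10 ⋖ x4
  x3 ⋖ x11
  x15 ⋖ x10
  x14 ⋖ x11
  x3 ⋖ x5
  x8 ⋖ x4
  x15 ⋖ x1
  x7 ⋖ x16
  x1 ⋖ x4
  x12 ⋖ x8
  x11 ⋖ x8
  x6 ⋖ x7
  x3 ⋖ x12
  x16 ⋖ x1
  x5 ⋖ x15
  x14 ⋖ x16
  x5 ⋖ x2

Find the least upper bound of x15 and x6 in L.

Common upper bounds of {x15, x6}: x1, x10, x15, x4.
The least among these is x15.

x15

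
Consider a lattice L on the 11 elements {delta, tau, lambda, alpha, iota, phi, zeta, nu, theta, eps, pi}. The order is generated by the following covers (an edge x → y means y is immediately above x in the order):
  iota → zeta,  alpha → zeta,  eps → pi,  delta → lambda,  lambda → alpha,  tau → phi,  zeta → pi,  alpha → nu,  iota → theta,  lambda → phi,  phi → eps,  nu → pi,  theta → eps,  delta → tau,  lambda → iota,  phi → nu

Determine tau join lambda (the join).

Common upper bounds of {tau, lambda}: eps, nu, phi, pi.
The least among these is phi.

phi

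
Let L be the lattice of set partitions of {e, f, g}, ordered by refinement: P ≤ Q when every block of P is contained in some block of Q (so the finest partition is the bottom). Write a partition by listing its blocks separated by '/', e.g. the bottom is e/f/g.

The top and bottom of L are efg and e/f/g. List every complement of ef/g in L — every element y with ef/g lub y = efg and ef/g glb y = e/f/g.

Need y with ef/g ∨ y = efg and ef/g ∧ y = e/f/g.
Checking each element gives: e/fg, eg/f.

e/fg, eg/f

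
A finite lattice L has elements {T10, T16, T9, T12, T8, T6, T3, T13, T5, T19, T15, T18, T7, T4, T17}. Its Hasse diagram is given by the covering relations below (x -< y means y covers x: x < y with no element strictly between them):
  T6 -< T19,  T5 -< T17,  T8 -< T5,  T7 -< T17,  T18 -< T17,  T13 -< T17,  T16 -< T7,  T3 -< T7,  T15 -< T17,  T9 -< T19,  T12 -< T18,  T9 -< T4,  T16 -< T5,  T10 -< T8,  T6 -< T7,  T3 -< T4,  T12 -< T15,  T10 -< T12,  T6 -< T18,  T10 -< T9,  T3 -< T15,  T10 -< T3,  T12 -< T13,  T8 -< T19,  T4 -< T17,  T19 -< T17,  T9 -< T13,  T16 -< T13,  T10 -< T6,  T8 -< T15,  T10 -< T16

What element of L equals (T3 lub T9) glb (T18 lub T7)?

T3 ∨ T9 = T4
T18 ∨ T7 = T17
T4 ∧ T17 = T4

T4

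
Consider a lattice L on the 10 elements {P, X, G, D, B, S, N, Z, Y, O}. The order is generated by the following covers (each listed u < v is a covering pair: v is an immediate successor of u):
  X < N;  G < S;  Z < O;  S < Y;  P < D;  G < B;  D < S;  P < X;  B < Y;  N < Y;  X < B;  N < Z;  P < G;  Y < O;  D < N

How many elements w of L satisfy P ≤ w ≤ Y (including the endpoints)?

8

The interval [P, Y] = {B, D, G, N, P, S, X, Y}, which has 8 elements.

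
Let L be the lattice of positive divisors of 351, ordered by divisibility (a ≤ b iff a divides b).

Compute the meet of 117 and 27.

Common lower bounds of {117, 27}: 1, 3, 9.
The greatest among these is 9.

9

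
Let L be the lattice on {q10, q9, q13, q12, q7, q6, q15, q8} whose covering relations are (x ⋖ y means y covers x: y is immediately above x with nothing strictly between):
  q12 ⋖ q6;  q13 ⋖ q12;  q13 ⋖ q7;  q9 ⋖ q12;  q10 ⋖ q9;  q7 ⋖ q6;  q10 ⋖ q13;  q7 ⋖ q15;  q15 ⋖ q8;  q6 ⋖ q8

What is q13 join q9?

Common upper bounds of {q13, q9}: q12, q6, q8.
The least among these is q12.

q12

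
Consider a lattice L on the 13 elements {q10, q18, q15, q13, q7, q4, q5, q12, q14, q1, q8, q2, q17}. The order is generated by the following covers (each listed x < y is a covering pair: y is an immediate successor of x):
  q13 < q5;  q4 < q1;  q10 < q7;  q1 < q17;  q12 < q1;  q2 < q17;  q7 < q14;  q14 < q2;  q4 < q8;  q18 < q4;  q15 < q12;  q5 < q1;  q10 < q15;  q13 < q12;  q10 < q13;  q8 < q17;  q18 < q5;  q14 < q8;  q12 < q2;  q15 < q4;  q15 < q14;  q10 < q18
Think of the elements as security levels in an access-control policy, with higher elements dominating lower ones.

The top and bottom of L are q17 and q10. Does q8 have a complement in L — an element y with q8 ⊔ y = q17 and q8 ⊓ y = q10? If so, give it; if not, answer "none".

q13

Need y with q8 ∨ y = q17 and q8 ∧ y = q10.
Checking each element gives: q13.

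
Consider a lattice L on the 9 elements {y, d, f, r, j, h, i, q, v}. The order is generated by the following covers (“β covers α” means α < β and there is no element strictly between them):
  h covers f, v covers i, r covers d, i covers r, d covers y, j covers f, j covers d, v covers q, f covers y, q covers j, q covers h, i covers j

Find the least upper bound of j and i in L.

i

Common upper bounds of {j, i}: i, v.
The least among these is i.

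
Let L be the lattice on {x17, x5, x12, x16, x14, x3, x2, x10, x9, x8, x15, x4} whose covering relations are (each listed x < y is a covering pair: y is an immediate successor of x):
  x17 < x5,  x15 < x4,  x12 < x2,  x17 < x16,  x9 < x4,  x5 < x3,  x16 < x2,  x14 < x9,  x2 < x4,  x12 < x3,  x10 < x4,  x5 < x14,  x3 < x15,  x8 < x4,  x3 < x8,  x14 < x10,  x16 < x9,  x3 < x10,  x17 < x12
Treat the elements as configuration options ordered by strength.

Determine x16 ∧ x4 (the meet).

x16

Common lower bounds of {x16, x4}: x16, x17.
The greatest among these is x16.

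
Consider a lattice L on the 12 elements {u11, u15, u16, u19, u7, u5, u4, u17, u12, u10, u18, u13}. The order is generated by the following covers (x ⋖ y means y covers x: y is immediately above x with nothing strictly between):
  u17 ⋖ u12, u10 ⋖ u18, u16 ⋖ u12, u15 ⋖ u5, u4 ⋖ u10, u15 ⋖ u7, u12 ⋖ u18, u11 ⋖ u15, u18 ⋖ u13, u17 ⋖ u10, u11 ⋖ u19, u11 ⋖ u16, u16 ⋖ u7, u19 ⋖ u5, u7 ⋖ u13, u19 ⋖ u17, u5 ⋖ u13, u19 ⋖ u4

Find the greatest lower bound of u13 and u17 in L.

u17

Common lower bounds of {u13, u17}: u11, u17, u19.
The greatest among these is u17.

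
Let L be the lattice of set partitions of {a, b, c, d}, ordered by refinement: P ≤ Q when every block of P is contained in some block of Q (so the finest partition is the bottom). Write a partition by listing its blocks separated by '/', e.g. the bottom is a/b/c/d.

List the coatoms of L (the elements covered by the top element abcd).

The coatoms are exactly the elements covered by abcd: a/bcd, ab/cd, abc/d, abd/c, ac/bd, acd/b, ad/bc.

a/bcd, ab/cd, abc/d, abd/c, ac/bd, acd/b, ad/bc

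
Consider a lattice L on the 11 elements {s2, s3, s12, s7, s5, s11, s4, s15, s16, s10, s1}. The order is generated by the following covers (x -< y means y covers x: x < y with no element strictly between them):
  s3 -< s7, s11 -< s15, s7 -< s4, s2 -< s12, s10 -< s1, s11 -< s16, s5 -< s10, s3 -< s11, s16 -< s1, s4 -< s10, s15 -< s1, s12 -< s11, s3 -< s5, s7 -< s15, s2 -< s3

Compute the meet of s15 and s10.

s7

Common lower bounds of {s15, s10}: s2, s3, s7.
The greatest among these is s7.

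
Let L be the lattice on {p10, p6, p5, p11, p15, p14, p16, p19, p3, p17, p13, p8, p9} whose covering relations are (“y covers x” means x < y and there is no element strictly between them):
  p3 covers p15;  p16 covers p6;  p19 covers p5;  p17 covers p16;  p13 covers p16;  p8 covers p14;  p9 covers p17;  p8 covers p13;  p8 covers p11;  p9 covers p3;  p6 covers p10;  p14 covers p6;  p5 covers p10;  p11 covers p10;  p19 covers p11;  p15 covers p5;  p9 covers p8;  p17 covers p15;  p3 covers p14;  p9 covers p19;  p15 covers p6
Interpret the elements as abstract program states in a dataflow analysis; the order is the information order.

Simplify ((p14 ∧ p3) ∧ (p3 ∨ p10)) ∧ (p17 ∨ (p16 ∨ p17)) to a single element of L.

p6

p14 ∧ p3 = p14
p3 ∨ p10 = p3
p14 ∧ p3 = p14
p16 ∨ p17 = p17
p17 ∨ p17 = p17
p14 ∧ p17 = p6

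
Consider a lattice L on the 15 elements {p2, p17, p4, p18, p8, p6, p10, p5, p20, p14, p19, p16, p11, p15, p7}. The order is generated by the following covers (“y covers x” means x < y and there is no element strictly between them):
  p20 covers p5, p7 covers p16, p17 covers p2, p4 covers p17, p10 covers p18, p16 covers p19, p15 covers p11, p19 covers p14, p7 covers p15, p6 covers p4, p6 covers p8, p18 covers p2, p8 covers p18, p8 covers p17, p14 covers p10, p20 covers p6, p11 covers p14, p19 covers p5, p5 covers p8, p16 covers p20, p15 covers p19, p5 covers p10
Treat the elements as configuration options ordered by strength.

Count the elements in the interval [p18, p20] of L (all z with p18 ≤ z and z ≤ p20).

The interval [p18, p20] = {p10, p18, p20, p5, p6, p8}, which has 6 elements.

6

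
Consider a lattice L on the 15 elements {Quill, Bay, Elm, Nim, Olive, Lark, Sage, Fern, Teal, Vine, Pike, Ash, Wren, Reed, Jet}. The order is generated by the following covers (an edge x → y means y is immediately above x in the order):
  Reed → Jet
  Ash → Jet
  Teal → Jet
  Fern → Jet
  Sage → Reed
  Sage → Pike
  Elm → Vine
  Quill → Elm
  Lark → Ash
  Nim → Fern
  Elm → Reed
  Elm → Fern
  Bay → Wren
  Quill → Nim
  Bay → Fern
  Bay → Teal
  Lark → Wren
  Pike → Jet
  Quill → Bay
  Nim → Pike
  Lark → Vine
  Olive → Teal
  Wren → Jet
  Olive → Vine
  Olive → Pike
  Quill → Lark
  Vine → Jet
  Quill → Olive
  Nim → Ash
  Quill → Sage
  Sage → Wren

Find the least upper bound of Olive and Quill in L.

Olive

Common upper bounds of {Olive, Quill}: Jet, Olive, Pike, Teal, Vine.
The least among these is Olive.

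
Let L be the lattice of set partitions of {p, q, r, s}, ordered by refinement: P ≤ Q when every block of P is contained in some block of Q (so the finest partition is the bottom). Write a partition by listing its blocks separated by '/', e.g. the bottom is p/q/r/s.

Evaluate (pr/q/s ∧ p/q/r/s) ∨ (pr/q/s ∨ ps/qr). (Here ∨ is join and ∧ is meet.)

pr/q/s ∧ p/q/r/s = p/q/r/s
pr/q/s ∨ ps/qr = pqrs
p/q/r/s ∨ pqrs = pqrs

pqrs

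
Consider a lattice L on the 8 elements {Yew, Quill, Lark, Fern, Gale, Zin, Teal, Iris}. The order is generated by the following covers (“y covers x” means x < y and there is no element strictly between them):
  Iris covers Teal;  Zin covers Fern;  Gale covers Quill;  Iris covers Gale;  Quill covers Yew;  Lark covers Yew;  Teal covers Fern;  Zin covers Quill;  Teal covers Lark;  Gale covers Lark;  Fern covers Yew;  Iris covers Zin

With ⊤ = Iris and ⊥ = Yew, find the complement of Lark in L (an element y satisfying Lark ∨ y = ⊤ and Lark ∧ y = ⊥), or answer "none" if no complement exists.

Need y with Lark ∨ y = Iris and Lark ∧ y = Yew.
Checking each element gives: Zin.

Zin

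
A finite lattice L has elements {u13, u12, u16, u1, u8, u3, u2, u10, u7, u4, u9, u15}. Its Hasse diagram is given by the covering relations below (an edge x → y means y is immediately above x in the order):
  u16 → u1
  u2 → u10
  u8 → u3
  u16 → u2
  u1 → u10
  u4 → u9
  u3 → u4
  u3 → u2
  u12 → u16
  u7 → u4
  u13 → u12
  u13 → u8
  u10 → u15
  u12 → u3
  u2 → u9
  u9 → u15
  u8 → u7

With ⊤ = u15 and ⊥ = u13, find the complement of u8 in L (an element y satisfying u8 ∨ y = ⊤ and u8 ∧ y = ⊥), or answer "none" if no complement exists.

none

For every candidate y, either u8 ∨ y ≠ u15 or u8 ∧ y ≠ u13; no complement exists.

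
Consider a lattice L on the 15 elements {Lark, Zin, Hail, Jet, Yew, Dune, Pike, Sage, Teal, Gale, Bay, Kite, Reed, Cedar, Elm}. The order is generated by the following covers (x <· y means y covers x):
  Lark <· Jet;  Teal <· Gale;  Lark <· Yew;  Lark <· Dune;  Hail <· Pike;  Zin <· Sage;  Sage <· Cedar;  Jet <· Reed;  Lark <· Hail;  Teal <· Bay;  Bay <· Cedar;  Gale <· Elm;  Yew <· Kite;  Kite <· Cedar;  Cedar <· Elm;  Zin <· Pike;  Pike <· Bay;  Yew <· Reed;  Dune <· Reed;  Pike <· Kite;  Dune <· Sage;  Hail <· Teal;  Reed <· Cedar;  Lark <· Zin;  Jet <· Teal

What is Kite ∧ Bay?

Pike

Common lower bounds of {Kite, Bay}: Hail, Lark, Pike, Zin.
The greatest among these is Pike.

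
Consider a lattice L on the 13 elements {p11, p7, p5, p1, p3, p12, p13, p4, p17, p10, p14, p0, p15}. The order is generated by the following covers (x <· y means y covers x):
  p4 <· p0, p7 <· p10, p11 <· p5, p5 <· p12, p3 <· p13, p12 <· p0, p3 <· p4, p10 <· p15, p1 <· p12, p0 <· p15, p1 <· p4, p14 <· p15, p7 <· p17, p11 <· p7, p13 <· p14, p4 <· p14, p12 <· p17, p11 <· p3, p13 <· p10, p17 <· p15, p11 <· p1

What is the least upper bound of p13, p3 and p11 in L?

Common upper bounds of {p13, p3, p11}: p10, p13, p14, p15.
The least among these is p13.

p13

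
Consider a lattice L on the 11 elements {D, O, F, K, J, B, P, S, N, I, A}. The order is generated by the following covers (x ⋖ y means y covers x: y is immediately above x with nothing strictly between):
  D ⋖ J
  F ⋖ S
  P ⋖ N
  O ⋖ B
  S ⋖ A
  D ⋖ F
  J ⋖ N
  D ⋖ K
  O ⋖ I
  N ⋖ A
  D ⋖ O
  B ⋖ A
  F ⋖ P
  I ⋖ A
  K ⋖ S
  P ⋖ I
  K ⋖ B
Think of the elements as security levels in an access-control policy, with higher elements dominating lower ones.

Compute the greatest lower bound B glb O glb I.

Common lower bounds of {B, O, I}: D, O.
The greatest among these is O.

O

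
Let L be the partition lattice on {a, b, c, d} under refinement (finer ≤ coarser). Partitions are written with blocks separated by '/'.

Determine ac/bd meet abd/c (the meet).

The meet (common refinement) of ac/bd and abd/c intersects blocks pairwise, giving a/bd/c.

a/bd/c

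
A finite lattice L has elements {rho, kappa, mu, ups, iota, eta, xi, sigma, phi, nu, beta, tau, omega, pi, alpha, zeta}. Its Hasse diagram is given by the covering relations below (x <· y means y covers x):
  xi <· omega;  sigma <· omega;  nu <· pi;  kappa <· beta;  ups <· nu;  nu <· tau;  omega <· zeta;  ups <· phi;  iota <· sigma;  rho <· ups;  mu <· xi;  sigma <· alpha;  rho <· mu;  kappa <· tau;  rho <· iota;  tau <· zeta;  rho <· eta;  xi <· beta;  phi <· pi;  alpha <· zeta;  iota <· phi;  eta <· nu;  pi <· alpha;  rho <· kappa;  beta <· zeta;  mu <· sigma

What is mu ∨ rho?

Common upper bounds of {mu, rho}: alpha, beta, mu, omega, sigma, xi, zeta.
The least among these is mu.

mu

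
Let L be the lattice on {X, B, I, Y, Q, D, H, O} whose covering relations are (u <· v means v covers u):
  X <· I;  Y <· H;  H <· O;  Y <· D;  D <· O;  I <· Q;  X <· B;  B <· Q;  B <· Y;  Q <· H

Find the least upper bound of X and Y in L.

Y

Common upper bounds of {X, Y}: D, H, O, Y.
The least among these is Y.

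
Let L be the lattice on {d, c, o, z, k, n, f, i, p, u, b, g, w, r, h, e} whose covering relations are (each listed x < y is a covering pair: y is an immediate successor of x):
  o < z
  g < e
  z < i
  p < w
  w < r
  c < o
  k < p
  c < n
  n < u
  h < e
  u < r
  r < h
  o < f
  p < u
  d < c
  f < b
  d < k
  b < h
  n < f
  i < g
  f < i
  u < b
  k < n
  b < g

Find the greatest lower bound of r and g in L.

u

Common lower bounds of {r, g}: c, d, k, n, p, u.
The greatest among these is u.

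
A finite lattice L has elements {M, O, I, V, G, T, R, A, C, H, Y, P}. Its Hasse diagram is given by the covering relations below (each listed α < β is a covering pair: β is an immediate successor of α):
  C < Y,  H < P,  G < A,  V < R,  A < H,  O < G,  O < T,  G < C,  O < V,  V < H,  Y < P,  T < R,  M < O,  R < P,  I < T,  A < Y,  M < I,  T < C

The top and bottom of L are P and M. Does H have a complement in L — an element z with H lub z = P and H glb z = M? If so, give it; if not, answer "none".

Need z with H ∨ z = P and H ∧ z = M.
Checking each element gives: I.

I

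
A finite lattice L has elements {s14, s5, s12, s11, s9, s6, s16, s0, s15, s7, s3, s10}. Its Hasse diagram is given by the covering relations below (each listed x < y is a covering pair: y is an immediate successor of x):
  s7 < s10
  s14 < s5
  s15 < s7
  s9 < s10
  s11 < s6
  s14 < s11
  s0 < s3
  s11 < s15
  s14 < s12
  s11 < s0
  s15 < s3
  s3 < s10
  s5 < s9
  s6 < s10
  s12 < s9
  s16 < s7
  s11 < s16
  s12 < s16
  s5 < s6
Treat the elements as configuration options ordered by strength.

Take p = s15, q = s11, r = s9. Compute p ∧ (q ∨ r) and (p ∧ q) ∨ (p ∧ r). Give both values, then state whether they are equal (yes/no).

q ∨ r = s10, so p ∧ (q ∨ r) = s15 ∧ s10 = s15.
p ∧ q = s11 and p ∧ r = s14, so (p ∧ q) ∨ (p ∧ r) = s11 ∨ s14 = s11.
Equal: no.

s15; s11; no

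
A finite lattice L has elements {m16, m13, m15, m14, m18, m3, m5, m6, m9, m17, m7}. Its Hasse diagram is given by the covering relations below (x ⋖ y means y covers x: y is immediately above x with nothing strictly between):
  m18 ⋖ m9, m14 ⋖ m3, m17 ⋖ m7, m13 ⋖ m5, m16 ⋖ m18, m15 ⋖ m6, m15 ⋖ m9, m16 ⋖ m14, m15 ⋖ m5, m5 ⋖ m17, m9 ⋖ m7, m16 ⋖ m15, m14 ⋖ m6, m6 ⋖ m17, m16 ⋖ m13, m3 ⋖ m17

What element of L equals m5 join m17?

m5 ∨ m17 = m17

m17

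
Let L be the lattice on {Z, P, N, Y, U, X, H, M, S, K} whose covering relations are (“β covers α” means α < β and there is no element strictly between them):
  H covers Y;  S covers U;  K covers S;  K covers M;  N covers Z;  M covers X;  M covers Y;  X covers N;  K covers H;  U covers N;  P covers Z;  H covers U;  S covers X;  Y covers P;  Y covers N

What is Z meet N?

Common lower bounds of {Z, N}: Z.
The greatest among these is Z.

Z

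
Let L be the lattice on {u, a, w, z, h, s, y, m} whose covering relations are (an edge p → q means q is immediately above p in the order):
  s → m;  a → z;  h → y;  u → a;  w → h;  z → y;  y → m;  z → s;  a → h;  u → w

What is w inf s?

Common lower bounds of {w, s}: u.
The greatest among these is u.

u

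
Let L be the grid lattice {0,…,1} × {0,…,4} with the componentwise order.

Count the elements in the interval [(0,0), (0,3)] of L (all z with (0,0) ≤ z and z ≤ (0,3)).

The interval [(0,0), (0,3)] = {(0,0), (0,1), (0,2), (0,3)}, which has 4 elements.

4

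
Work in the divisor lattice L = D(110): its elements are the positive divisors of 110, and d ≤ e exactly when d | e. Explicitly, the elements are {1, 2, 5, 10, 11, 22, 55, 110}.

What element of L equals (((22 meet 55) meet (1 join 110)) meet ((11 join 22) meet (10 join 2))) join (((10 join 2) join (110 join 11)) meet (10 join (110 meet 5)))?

22 ∧ 55 = 11
1 ∨ 110 = 110
11 ∧ 110 = 11
11 ∨ 22 = 22
10 ∨ 2 = 10
22 ∧ 10 = 2
11 ∧ 2 = 1
10 ∨ 2 = 10
110 ∨ 11 = 110
10 ∨ 110 = 110
110 ∧ 5 = 5
10 ∨ 5 = 10
110 ∧ 10 = 10
1 ∨ 10 = 10

10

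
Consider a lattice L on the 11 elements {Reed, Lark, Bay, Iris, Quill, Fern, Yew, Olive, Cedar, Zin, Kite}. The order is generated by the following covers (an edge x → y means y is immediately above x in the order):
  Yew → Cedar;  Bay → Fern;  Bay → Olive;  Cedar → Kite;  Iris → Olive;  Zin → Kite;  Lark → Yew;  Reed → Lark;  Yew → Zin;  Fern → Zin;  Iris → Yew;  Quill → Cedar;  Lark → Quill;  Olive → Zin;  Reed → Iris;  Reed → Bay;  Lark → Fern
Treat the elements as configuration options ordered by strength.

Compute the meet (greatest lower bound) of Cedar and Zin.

Common lower bounds of {Cedar, Zin}: Iris, Lark, Reed, Yew.
The greatest among these is Yew.

Yew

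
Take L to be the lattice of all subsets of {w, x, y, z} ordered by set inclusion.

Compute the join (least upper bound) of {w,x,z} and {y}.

Common upper bounds of {{w,x,z}, {y}}: {w,x,y,z}.
The least among these is {w,x,y,z}.

{w,x,y,z}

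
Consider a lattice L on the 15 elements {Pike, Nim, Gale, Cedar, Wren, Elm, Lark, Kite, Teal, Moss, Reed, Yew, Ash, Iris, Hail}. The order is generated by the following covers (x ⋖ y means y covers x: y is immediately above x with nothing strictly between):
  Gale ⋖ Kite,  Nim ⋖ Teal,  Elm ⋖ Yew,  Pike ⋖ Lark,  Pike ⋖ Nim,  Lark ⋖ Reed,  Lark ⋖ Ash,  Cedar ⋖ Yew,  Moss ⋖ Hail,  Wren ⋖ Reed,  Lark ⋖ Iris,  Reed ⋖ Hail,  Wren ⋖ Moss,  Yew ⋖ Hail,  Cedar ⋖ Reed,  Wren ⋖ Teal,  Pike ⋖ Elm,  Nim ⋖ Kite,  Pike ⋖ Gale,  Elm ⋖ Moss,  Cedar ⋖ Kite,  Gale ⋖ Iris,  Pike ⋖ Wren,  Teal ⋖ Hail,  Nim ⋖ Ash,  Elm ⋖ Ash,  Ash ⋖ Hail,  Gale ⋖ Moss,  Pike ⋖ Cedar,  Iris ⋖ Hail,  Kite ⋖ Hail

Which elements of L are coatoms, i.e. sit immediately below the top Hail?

The coatoms are exactly the elements covered by Hail: Ash, Iris, Kite, Moss, Reed, Teal, Yew.

Ash, Iris, Kite, Moss, Reed, Teal, Yew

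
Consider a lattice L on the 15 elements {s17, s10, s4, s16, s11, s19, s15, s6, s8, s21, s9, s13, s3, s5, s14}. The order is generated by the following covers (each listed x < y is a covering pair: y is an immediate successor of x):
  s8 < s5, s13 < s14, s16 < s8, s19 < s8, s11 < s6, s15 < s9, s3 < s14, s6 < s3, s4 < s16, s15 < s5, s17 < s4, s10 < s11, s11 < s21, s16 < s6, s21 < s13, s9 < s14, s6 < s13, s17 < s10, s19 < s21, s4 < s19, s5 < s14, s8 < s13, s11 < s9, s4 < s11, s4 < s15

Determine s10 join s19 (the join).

Common upper bounds of {s10, s19}: s13, s14, s21.
The least among these is s21.

s21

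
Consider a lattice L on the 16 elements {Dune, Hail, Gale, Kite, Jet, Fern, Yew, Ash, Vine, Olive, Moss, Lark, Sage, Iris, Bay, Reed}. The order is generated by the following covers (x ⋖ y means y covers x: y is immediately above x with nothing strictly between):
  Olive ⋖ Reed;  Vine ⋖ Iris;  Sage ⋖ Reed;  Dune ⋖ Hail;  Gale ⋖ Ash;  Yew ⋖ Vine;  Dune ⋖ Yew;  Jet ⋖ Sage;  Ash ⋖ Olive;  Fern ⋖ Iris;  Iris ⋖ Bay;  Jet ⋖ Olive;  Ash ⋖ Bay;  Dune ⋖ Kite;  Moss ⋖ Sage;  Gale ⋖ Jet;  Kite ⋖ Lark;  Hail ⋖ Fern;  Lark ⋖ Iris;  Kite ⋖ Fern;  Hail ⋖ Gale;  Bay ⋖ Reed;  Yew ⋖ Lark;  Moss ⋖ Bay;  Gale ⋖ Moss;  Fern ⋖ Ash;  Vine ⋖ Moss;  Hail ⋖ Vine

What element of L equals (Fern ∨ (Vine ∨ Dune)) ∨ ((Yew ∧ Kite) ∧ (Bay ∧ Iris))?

Iris

Vine ∨ Dune = Vine
Fern ∨ Vine = Iris
Yew ∧ Kite = Dune
Bay ∧ Iris = Iris
Dune ∧ Iris = Dune
Iris ∨ Dune = Iris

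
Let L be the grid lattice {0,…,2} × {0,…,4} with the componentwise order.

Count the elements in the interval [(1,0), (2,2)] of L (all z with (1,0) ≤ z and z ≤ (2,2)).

6

The interval [(1,0), (2,2)] = {(1,0), (1,1), (1,2), (2,0), (2,1), (2,2)}, which has 6 elements.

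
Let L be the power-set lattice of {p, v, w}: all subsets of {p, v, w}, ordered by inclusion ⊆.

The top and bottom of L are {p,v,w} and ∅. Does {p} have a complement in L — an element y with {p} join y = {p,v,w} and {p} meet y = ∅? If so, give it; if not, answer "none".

{v,w}

Need y with {p} ∨ y = {p,v,w} and {p} ∧ y = ∅.
Checking each element gives: {v,w}.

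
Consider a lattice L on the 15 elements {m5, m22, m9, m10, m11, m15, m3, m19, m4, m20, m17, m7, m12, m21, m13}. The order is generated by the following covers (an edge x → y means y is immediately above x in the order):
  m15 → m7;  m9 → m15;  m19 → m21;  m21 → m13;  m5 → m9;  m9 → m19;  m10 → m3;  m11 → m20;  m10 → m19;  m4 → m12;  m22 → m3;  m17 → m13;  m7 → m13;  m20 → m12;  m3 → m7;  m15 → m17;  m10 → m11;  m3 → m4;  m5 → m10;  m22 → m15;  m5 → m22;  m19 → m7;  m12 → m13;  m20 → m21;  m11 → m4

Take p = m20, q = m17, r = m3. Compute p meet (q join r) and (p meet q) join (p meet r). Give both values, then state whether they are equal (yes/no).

q join r = m13, so p meet (q join r) = m20 meet m13 = m20.
p meet q = m5 and p meet r = m10, so (p meet q) join (p meet r) = m5 join m10 = m10.
Equal: no.

m20; m10; no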